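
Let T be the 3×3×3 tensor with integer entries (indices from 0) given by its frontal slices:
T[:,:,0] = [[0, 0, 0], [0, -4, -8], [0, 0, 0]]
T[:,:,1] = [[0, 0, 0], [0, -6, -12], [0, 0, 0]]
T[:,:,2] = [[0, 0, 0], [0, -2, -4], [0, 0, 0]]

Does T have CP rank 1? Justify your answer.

Yes

If T = a ⊗ b ⊗ c then every fibre of T is a multiple of the corresponding factor, so read the factors off the fibres through the nonzero entry T[1,1,0] = -4.
The mode-1 fibre T[:,1,0] = [0, -4, 0] gives a = [0, 1, 0] (primitive direction); the mode-2 fibre T[1,:,0] = [0, -4, -8] gives b = [0, 1, 2]; then c[k] = T[1,1,k] / (a[1]·b[1]) = [-4, -6, -2] / 1 = [-4, -6, -2].
Expanding [0, 1, 0] ⊗ [0, 1, 2] ⊗ [-4, -6, -2] reproduces all 27 entries of T, so T = [0, 1, 0] ⊗ [0, 1, 2] ⊗ [-4, -6, -2] and rank(T) ≤ 1.
Equivalently every frontal slice T[:,:,k] is c[k] times the rank-1 matrix [0, 1, 0] ⊗ [0, 1, 2]. So T has rank 1 (it is nonzero).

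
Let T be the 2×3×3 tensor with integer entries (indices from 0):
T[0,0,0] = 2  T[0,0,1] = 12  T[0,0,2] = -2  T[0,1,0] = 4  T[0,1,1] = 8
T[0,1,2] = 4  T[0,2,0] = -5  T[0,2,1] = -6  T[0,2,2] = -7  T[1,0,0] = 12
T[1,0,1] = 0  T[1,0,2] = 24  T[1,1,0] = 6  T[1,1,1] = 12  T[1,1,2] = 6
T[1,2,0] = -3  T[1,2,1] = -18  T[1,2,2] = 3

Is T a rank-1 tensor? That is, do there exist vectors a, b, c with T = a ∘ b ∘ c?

No

The mode-3 unfolding of T (rows indexed by k, columns by (i,j) = (0,0), (0,1), (0,2), (1,0), (1,1), (1,2)) is [[2, 4, -5, 12, 6, -3], [12, 8, -6, 0, 12, -18], [-2, 4, -7, 24, 6, 3]].
There the 2×2 minor on rows k ∈ {0, 1}, columns (i,j) ∈ {(0,0), (0,1)} is det [[2, 4], [12, 8]] = -32 ≠ 0, so this unfolding has rank ≥ 2; CP rank is at least every unfolding rank, so rank(T) ≥ 2.
In particular rank(T) ≥ 2 > 1, so T is not rank-1.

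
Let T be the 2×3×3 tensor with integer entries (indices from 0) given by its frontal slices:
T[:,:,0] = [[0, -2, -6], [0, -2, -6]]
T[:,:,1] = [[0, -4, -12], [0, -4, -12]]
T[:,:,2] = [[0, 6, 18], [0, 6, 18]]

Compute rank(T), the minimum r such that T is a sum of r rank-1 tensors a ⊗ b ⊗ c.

1

Lower bound: T ≠ 0 (e.g. T[0,1,0] = -2), so rank(T) ≥ 1.
Upper bound: if T = a ⊗ b ⊗ c then every fibre of T is a multiple of the corresponding factor, so read the factors off the fibres through the nonzero entry T[0,1,0] = -2.
The mode-1 fibre T[:,1,0] = [-2, -2] gives a = [1, 1] (primitive direction); the mode-2 fibre T[0,:,0] = [0, -2, -6] gives b = [0, 1, 3]; then c[k] = T[0,1,k] / (a[0]·b[1]) = [-2, -4, 6] / 1 = [-2, -4, 6].
Expanding [1, 1] ⊗ [0, 1, 3] ⊗ [-2, -4, 6] reproduces all 18 entries of T, so T = [1, 1] ⊗ [0, 1, 3] ⊗ [-2, -4, 6] and rank(T) ≤ 1.
These bounds meet, so rank(T) = 1.
Check entry T[0,0,0] = 0: (1)·(0)·(-2) = 0.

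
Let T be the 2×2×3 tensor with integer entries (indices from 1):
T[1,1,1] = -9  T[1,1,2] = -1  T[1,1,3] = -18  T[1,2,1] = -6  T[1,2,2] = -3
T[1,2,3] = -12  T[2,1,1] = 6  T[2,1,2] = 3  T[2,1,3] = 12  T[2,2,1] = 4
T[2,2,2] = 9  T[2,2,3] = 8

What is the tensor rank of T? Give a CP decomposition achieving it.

Lower bound: in the mode-2 unfolding of T (rows indexed by j, columns by (i,k)) the 2×2 minor on rows j ∈ {1, 2}, columns (i,k) ∈ {(1,1), (1,2)} is det [[-9, -1], [-6, -3]] = 21 ≠ 0, so that unfolding has rank ≥ 2 and hence rank(T) ≥ 2 (CP rank is at least every unfolding rank, though it can be larger).
Upper bound: with S_k = T[:,:,k], the two rank-1 terms a₁b₁ᵀ, a₂b₂ᵀ are the rank-1 members of the pencil x·S₁ + y·S₂.
det(x·S₁ + y·S₂) is −49·xy = (-49)·(y)(x), vanishing at (x:y) = (1:0) and (0:1).
M₁ = S₁ = [[-9, -6], [6, 4]] = −[3, -2][3, 2]ᵀ and M₂ = S₂ = [[-1, -3], [3, 9]] = −[1, -3][1, 3]ᵀ, so take a₁ = [3, -2], b₁ = [3, 2], a₂ = [1, -3], b₂ = [1, 3].
Each slice is an integer combination of E₁ = a₁b₁ᵀ and E₂ = a₂b₂ᵀ: S₁ = −E₁, S₂ = −E₂, S₃ = −2·E₁; reading off coefficients, c₁ = [-1, 0, -2] and c₂ = [0, -1, 0].
Hence T = [3, -2] (x) [3, 2] (x) [-1, 0, -2] + [1, -3] (x) [1, 3] (x) [0, -1, 0], so rank(T) ≤ 2.
These bounds meet, so rank(T) = 2.

rank(T) = 2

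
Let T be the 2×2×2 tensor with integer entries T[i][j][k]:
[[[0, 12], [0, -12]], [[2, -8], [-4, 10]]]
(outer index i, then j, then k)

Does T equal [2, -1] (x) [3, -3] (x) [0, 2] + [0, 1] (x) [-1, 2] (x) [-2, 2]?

Reconstruct entrywise from the claimed factors. For example, T[0,1,0] = 0 and Σₗ aₗ[0]bₗ[1]cₗ[0] = (2)·(-3)·(0) + (0)·(2)·(-2) = 0; checking all 8 entries, every one matches. The claim holds.

Yes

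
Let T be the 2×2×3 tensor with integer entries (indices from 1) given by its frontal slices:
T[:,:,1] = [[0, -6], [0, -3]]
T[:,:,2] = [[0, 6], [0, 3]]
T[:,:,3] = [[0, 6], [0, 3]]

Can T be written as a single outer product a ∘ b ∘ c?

If T = a ∘ b ∘ c then every fibre of T is a multiple of the corresponding factor, so read the factors off the fibres through the nonzero entry T[1,2,1] = -6.
The mode-1 fibre T[:,2,1] = [-6, -3] gives a = [2, 1] (primitive direction); the mode-2 fibre T[1,:,1] = [0, -6] gives b = [0, 1]; then c[k] = T[1,2,k] / (a[1]·b[2]) = [-6, 6, 6] / 2 = [-3, 3, 3].
Expanding [2, 1] ∘ [0, 1] ∘ [-3, 3, 3] reproduces all 12 entries of T, so T = [2, 1] ∘ [0, 1] ∘ [-3, 3, 3] and rank(T) ≤ 1.
Equivalently every frontal slice T[:,:,k] is c[k] times the rank-1 matrix [2, 1] ∘ [0, 1]. So T has rank 1 (it is nonzero).

Yes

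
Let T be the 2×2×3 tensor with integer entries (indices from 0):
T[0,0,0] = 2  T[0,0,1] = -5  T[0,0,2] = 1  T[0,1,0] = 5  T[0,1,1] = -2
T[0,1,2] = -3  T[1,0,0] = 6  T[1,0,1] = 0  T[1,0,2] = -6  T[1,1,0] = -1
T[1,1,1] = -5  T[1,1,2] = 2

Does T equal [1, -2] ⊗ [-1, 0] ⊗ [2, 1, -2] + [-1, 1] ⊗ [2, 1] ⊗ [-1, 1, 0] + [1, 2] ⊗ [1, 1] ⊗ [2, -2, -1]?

Reconstruct entry (0,1,0) from the claimed factors: Σₗ aₗ[0]bₗ[1]cₗ[0] = (1)·(0)·(2) + (-1)·(1)·(-1) + (1)·(1)·(2) = 3, but T[0,1,0] = 5. The claim is false.

No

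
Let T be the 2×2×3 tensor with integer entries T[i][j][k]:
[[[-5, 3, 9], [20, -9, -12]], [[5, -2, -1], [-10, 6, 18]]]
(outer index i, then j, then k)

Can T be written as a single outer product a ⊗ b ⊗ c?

No

The mode-2 unfolding of T (rows indexed by j, columns by (i,k) = (0,0), (0,1), (0,2), (1,0), (1,1), (1,2)) is [[-5, 3, 9, 5, -2, -1], [20, -9, -12, -10, 6, 18]].
There the 2×2 minor on rows j ∈ {0, 1}, columns (i,k) ∈ {(0,0), (0,1)} is det [[-5, 3], [20, -9]] = -15 ≠ 0, so this unfolding has rank ≥ 2; CP rank is at least every unfolding rank, so rank(T) ≥ 2.
In particular rank(T) ≥ 2 > 1, so T is not rank-1.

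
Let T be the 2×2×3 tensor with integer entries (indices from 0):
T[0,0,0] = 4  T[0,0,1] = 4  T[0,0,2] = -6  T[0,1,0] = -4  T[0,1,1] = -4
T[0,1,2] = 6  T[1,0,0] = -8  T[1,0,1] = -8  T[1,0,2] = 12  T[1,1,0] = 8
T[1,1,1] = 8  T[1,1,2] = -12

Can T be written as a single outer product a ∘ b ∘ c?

Yes

If T = a ∘ b ∘ c then every fibre of T is a multiple of the corresponding factor, so read the factors off the fibres through the nonzero entry T[0,0,0] = 4.
The mode-1 fibre T[:,0,0] = [4, -8] gives a = [1, -2] (primitive direction); the mode-2 fibre T[0,:,0] = [4, -4] gives b = [1, -1]; then c[k] = T[0,0,k] / (a[0]·b[0]) = [4, 4, -6] / 1 = [4, 4, -6].
Expanding [1, -2] ∘ [1, -1] ∘ [4, 4, -6] reproduces all 12 entries of T, so T = [1, -2] ∘ [1, -1] ∘ [4, 4, -6] and rank(T) ≤ 1.
Equivalently every frontal slice T[:,:,k] is c[k] times the rank-1 matrix [1, -2] ∘ [1, -1]. So T has rank 1 (it is nonzero).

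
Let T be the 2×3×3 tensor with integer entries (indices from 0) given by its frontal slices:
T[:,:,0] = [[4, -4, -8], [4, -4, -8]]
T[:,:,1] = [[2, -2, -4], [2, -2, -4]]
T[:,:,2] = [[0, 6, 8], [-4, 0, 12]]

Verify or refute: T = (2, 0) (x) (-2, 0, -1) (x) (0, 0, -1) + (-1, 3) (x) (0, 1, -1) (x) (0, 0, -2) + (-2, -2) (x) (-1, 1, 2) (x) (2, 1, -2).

Reconstruct entry (1,1,2) from the claimed factors: Σₗ aₗ[1]bₗ[1]cₗ[2] = (0)·(0)·(-1) + (3)·(1)·(-2) + (-2)·(1)·(-2) = -2, but T[1,1,2] = 0. The claim is false.

No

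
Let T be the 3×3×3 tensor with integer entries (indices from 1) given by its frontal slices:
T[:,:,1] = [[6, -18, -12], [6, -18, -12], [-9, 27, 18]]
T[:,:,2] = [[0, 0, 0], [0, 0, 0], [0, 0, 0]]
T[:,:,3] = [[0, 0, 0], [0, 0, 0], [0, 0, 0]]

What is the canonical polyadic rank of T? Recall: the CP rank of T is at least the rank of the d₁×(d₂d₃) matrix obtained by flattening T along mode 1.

Lower bound: T ≠ 0 (e.g. T[1,1,1] = 6), so rank(T) ≥ 1.
Upper bound: if T = a (x) b (x) c then every fibre of T is a multiple of the corresponding factor, so read the factors off the fibres through the nonzero entry T[1,1,1] = 6.
The mode-1 fibre T[:,1,1] = [6, 6, -9] gives a = [2, 2, -3] (primitive direction); the mode-2 fibre T[1,:,1] = [6, -18, -12] gives b = [1, -3, -2]; then c[k] = T[1,1,k] / (a[1]·b[1]) = [6, 0, 0] / 2 = [3, 0, 0].
Expanding [2, 2, -3] (x) [1, -3, -2] (x) [3, 0, 0] reproduces all 27 entries of T, so T = [2, 2, -3] (x) [1, -3, -2] (x) [3, 0, 0] and rank(T) ≤ 1.
These bounds meet, so rank(T) = 1.

1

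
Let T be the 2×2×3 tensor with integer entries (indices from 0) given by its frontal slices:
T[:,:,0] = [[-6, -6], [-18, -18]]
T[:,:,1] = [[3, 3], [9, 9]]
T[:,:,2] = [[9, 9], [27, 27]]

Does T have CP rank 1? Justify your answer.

If T = a ⊗ b ⊗ c then every fibre of T is a multiple of the corresponding factor, so read the factors off the fibres through the nonzero entry T[0,0,0] = -6.
The mode-1 fibre T[:,0,0] = [-6, -18] gives a = [1, 3] (primitive direction); the mode-2 fibre T[0,:,0] = [-6, -6] gives b = [1, 1]; then c[k] = T[0,0,k] / (a[0]·b[0]) = [-6, 3, 9] / 1 = [-6, 3, 9].
Expanding [1, 3] ⊗ [1, 1] ⊗ [-6, 3, 9] reproduces all 12 entries of T, so T = [1, 3] ⊗ [1, 1] ⊗ [-6, 3, 9] and rank(T) ≤ 1.
Equivalently every frontal slice T[:,:,k] is c[k] times the rank-1 matrix [1, 3] ⊗ [1, 1]. So T has rank 1 (it is nonzero).

Yes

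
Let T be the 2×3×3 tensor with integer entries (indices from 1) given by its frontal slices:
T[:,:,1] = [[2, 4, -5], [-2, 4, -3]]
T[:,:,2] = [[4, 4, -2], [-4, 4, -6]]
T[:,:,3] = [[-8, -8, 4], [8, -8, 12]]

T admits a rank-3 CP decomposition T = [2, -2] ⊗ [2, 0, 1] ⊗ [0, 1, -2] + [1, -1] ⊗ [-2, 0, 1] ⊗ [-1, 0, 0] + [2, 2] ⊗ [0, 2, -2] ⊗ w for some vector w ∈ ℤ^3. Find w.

w = [1, 1, -2]

Subtract the known terms from T to get the rank-1 residual R = [2, 2] ⊗ [0, 2, -2] ⊗ w, so R[i,j,k] = a[i]·b[j]·w[k]. Pick indices with nonzero a[1]·b[2] = (2)·(2) = 4. Only the fibre through (1,2,·) is needed: R[1,2,:] = T[1,2,:] − Σₗ aₗ[1]bₗ[2]cₗ = [4, 4, -8] − (2)·(0)·[0, 1, -2] − (1)·(0)·[-1, 0, 0] = [4, 4, -8]. Then w[k] = R[1,2,k] / 4 for each k, giving w = [4, 4, -8] / 4 = [1, 1, -2].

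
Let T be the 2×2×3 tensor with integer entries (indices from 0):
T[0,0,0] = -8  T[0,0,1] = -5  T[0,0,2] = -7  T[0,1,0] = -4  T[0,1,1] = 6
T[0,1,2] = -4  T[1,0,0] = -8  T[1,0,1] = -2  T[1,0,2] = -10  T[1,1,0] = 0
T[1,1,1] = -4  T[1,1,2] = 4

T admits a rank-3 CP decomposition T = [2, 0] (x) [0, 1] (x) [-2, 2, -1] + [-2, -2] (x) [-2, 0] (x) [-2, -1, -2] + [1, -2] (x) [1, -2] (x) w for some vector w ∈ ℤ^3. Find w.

Subtract the known terms from T to get the rank-1 residual R = [1, -2] (x) [1, -2] (x) w, so R[i,j,k] = a[i]·b[j]·w[k]. Pick indices with nonzero a[0]·b[0] = (1)·(1) = 1. Only the fibre through (0,0,·) is needed: R[0,0,:] = T[0,0,:] − Σₗ aₗ[0]bₗ[0]cₗ = [-8, -5, -7] − (2)·(0)·[-2, 2, -1] − (-2)·(-2)·[-2, -1, -2] = [0, -1, 1]. Then w[k] = R[0,0,k] / 1 for each k, giving w = [0, -1, 1] / 1 = [0, -1, 1].

w = [0, -1, 1]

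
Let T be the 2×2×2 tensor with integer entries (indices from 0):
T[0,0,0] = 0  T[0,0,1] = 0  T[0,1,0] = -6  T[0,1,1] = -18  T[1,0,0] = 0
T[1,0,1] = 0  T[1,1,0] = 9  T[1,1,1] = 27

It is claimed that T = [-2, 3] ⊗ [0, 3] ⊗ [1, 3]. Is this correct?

Yes

Reconstruct entrywise from the claimed factors. For example, T[0,0,0] = 0 and Σₗ aₗ[0]bₗ[0]cₗ[0] = (-2)·(0)·(1) = 0; checking all 8 entries, every one matches. The claim holds.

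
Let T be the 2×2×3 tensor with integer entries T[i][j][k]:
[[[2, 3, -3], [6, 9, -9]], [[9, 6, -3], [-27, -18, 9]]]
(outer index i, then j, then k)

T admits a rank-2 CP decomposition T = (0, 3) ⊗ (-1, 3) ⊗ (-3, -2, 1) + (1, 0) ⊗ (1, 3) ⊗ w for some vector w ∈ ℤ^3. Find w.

w = (2, 3, -3)

Subtract the known terms from T to get the rank-1 residual R = (1, 0) ⊗ (1, 3) ⊗ w, so R[i,j,k] = a[i]·b[j]·w[k]. Pick indices with nonzero a[0]·b[0] = (1)·(1) = 1. Only the fibre through (0,0,·) is needed: R[0,0,:] = T[0,0,:] − Σₗ aₗ[0]bₗ[0]cₗ = [2, 3, -3] − (0)·(-1)·(-3, -2, 1) = [2, 3, -3]. Then w[k] = R[0,0,k] / 1 for each k, giving w = [2, 3, -3] / 1 = (2, 3, -3).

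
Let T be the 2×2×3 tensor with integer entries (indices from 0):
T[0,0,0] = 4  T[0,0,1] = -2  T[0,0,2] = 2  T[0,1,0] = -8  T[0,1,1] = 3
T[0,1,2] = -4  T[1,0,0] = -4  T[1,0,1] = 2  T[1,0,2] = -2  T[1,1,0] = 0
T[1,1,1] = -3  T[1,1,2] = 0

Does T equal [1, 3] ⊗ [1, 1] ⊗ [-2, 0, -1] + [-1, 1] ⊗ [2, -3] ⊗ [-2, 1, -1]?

Reconstruct entry (0,0,0) from the claimed factors: Σₗ aₗ[0]bₗ[0]cₗ[0] = (1)·(1)·(-2) + (-1)·(2)·(-2) = 2, but T[0,0,0] = 4. The claim is false.

No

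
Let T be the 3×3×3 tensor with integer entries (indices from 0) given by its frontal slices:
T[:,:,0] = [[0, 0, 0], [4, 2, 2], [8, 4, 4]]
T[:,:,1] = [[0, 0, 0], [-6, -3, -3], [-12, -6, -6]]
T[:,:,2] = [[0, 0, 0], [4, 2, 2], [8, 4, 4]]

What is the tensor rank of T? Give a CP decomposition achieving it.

rank(T) = 1

Lower bound: T ≠ 0 (e.g. T[1,0,0] = 4), so rank(T) ≥ 1.
Upper bound: the mode-1 fibre T[:,0,0] = [0, 4, 8] gives a = [0, 1, 2] (primitive direction); the mode-2 fibre T[1,:,0] = [4, 2, 2] gives b = [2, 1, 1]; then c[k] = T[1,0,k] / (a[1]·b[0]) = [4, -6, 4] / 2 = [2, -3, 2].
Expanding [0, 1, 2] ⊗ [2, 1, 1] ⊗ [2, -3, 2] reproduces all 27 entries of T, so T = [0, 1, 2] ⊗ [2, 1, 1] ⊗ [2, -3, 2] and rank(T) ≤ 1.
These bounds meet, so rank(T) = 1.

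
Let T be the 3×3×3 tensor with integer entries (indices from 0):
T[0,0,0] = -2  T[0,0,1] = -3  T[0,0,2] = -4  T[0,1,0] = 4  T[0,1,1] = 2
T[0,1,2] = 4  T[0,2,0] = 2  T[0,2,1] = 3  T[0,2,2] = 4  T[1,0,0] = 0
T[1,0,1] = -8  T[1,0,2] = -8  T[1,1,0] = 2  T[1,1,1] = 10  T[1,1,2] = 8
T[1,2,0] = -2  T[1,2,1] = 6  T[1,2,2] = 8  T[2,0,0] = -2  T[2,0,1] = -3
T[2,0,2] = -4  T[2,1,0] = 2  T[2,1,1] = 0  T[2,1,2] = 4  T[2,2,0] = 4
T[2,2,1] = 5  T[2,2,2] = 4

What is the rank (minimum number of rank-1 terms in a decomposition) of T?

3

Lower bound: the mode-1 unfolding of T (rows indexed by i, columns by (j,k) = (0,0), (0,1), (0,2), (1,0), (1,1), (1,2), (2,0), (2,1), (2,2)) is [[-2, -3, -4, 4, 2, 4, 2, 3, 4], [0, -8, -8, 2, 10, 8, -2, 6, 8], [-2, -3, -4, 2, 0, 4, 4, 5, 4]].
There the 3×3 minor on rows i ∈ {0, 1, 2}, columns (j,k) ∈ {(0,0), (0,1), (1,0)} is det [[-2, -3, 4], [0, -8, 2], [-2, -3, 2]] = -32 ≠ 0, so this unfolding has rank ≥ 3; CP rank is at least every unfolding rank, so rank(T) ≥ 3. (Unfolding ranks only ever bound the CP rank from below — rank(T) can be strictly larger than all of them — so the matching upper bound has to come from an explicit 3-term decomposition.)
Upper bound: T is a sum of 3 rank-1 terms, T = [0, 1, -1] ⊗ [0, 1, -1] ⊗ [2, 2, 0] + [1, 0, 1] ⊗ [1, -2, -1] ⊗ [-2, 1, 0] + [1, 2, 1] ⊗ [1, -1, -1] ⊗ [0, -4, -4] (one valid choice — decompositions are not unique — normalised so each a, b is primitive with positive first nonzero entry; check it by expanding all entries), so rank(T) ≤ 3.
These bounds meet, so rank(T) = 3.
Check entry T[1,2,2] = 8: (1)·(-1)·(0) + (0)·(-1)·(0) + (2)·(-1)·(-4) = 8.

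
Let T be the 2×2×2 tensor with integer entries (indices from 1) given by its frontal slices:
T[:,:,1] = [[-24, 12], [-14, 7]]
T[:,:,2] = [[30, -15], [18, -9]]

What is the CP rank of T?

2

Lower bound: the mode-3 unfolding of T (rows indexed by k, columns by (i,j) = (1,1), (1,2), (2,1), (2,2)) is [[-24, 12, -14, 7], [30, -15, 18, -9]].
There the 2×2 minor on rows k ∈ {1, 2}, columns (i,j) ∈ {(1,1), (2,1)} is det [[-24, -14], [30, 18]] = -12 ≠ 0, so this unfolding has rank ≥ 2; CP rank is at least every unfolding rank, so rank(T) ≥ 2. (Unfolding ranks only ever bound the CP rank from below — rank(T) can be strictly larger than all of them — so the matching upper bound has to come from an explicit 2-term decomposition.)
Upper bound — finding two terms. Every mode-2 slice of T is a multiple of one matrix: T[:,j,:] = b[j]·M with b = [2, -1] and M = [[-12, 15], [-7, 9]] (rows indexed by i, columns by k). So it suffices to write M as a sum of two rank-1 matrices.
Splitting M by its rows (i = 1, 2), M = [1, 0][-12, 15]ᵀ + [0, 1][-7, 9]ᵀ.
Hence T = [1, 0] ⊗ [2, -1] ⊗ [-12, 15] + [0, 1] ⊗ [2, -1] ⊗ [-7, 9], so rank(T) ≤ 2.
These bounds meet, so rank(T) = 2.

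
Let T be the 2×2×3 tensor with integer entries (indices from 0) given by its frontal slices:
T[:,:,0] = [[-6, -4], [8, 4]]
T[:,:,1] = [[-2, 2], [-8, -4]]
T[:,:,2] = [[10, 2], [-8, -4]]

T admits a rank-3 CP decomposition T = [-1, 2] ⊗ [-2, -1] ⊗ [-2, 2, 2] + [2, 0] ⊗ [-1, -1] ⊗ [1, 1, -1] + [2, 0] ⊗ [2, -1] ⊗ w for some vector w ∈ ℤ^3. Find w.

w = [0, -1, 1]

Subtract the known terms from T to get the rank-1 residual R = [2, 0] ⊗ [2, -1] ⊗ w, so R[i,j,k] = a[i]·b[j]·w[k]. Pick indices with nonzero a[0]·b[0] = (2)·(2) = 4. Only the fibre through (0,0,·) is needed: R[0,0,:] = T[0,0,:] − Σₗ aₗ[0]bₗ[0]cₗ = [-6, -2, 10] − (-1)·(-2)·[-2, 2, 2] − (2)·(-1)·[1, 1, -1] = [0, -4, 4]. Then w[k] = R[0,0,k] / 4 for each k, giving w = [0, -4, 4] / 4 = [0, -1, 1].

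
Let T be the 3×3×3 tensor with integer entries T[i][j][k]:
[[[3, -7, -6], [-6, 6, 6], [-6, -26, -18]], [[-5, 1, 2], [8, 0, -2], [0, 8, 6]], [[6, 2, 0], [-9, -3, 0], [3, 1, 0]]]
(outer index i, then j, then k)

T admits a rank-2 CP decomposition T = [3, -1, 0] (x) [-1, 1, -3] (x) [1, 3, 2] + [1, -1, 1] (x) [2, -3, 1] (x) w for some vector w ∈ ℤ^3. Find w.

Subtract the known terms from T to get the rank-1 residual R = [1, -1, 1] (x) [2, -3, 1] (x) w, so R[i,j,k] = a[i]·b[j]·w[k]. Pick indices with nonzero a[0]·b[0] = (1)·(2) = 2. Only the fibre through (0,0,·) is needed: R[0,0,:] = T[0,0,:] − Σₗ aₗ[0]bₗ[0]cₗ = [3, -7, -6] − (3)·(-1)·[1, 3, 2] = [6, 2, 0]. Then w[k] = R[0,0,k] / 2 for each k, giving w = [6, 2, 0] / 2 = [3, 1, 0].

w = [3, 1, 0]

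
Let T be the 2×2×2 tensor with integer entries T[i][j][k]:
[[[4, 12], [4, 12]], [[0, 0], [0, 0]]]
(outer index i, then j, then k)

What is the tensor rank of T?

1

Lower bound: T ≠ 0 (e.g. T[0,0,0] = 4), so rank(T) ≥ 1.
Upper bound: if T = a ⊗ b ⊗ c then every fibre of T is a multiple of the corresponding factor, so read the factors off the fibres through the nonzero entry T[0,0,0] = 4.
The mode-1 fibre T[:,0,0] = [4, 0] gives a = (1, 0) (primitive direction); the mode-2 fibre T[0,:,0] = [4, 4] gives b = (1, 1); then c[k] = T[0,0,k] / (a[0]·b[0]) = [4, 12] / 1 = (4, 12).
Expanding (1, 0) ⊗ (1, 1) ⊗ (4, 12) reproduces all 8 entries of T, so T = (1, 0) ⊗ (1, 1) ⊗ (4, 12) and rank(T) ≤ 1.
These bounds meet, so rank(T) = 1.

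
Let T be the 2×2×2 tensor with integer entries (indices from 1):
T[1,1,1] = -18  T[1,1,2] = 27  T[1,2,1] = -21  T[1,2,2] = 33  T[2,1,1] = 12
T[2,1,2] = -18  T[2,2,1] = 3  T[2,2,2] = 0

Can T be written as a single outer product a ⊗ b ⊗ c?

The mode-1 unfolding of T (rows indexed by i, columns by (j,k) = (1,1), (1,2), (2,1), (2,2)) is [[-18, 27, -21, 33], [12, -18, 3, 0]].
There the 2×2 minor on rows i ∈ {1, 2}, columns (j,k) ∈ {(1,1), (2,1)} is det [[-18, -21], [12, 3]] = 198 ≠ 0, so this unfolding has rank ≥ 2; CP rank is at least every unfolding rank, so rank(T) ≥ 2.
In particular rank(T) ≥ 2 > 1, so T is not rank-1.

No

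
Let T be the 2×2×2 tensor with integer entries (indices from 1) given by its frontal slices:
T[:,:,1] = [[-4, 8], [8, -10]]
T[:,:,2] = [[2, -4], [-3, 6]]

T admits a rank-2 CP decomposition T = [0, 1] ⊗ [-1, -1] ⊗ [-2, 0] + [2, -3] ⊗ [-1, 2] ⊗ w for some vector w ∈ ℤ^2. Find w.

w = [2, -1]

Subtract the known terms from T to get the rank-1 residual R = [2, -3] ⊗ [-1, 2] ⊗ w, so R[i,j,k] = a[i]·b[j]·w[k]. Pick indices with nonzero a[1]·b[1] = (2)·(-1) = -2. Only the fibre through (1,1,·) is needed: R[1,1,:] = T[1,1,:] − Σₗ aₗ[1]bₗ[1]cₗ = [-4, 2] − (0)·(-1)·[-2, 0] = [-4, 2]. Then w[k] = R[1,1,k] / -2 for each k, giving w = [-4, 2] / -2 = [2, -1].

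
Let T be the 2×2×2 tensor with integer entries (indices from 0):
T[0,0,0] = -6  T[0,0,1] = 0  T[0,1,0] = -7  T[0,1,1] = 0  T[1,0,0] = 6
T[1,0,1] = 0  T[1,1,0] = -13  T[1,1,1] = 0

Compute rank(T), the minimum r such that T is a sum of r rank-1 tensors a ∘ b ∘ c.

Lower bound: in the mode-2 unfolding of T (rows indexed by j, columns by (i,k)) the 2×2 minor on rows j ∈ {0, 1}, columns (i,k) ∈ {(0,0), (1,0)} is det [[-6, 6], [-7, -13]] = 120 ≠ 0, so that unfolding has rank ≥ 2 and hence rank(T) ≥ 2 (CP rank is at least every unfolding rank, though it can be larger).
Upper bound: T[:,:,k] = c[k]·M for every slice, with c = [1, 0] and M = [[-6, -7], [6, -13]] (rows i, columns j).
Splitting M by its rows (i = 0, 1), M = [1, 0][-6, -7]ᵀ + [0, 1][6, -13]ᵀ.
Hence T = [1, 0] ∘ [-6, -7] ∘ [1, 0] + [0, 1] ∘ [6, -13] ∘ [1, 0], so rank(T) ≤ 2.
These bounds meet, so rank(T) = 2.

2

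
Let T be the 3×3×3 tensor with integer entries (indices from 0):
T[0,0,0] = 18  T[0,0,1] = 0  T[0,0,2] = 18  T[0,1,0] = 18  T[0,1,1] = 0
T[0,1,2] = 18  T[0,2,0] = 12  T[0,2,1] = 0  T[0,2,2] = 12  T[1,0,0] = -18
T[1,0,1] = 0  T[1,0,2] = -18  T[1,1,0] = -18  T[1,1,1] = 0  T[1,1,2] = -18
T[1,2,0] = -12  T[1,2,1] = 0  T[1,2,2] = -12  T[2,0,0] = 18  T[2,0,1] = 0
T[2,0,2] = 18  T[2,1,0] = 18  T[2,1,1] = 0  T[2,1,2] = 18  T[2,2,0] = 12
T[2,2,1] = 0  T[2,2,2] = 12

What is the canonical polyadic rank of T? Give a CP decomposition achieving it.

rank(T) = 1

Lower bound: T ≠ 0 (e.g. T[0,0,0] = 18), so rank(T) ≥ 1.
Upper bound: the mode-1 fibre T[:,0,0] = [18, -18, 18] gives a = [1, -1, 1] (primitive direction); the mode-2 fibre T[0,:,0] = [18, 18, 12] gives b = [3, 3, 2]; then c[k] = T[0,0,k] / (a[0]·b[0]) = [18, 0, 18] / 3 = [6, 0, 6].
Expanding [1, -1, 1] ∘ [3, 3, 2] ∘ [6, 0, 6] reproduces all 27 entries of T, so T = [1, -1, 1] ∘ [3, 3, 2] ∘ [6, 0, 6] and rank(T) ≤ 1.
These bounds meet, so rank(T) = 1.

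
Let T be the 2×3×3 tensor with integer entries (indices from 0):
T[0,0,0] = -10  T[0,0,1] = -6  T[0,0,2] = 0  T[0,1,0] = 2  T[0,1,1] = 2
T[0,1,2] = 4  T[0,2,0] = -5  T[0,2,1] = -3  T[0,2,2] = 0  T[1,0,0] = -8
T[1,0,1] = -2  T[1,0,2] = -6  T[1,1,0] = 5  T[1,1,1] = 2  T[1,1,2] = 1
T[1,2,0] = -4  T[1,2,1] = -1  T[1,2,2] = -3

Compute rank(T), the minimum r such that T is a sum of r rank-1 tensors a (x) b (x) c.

3

Lower bound: the mode-3 unfolding of T (rows indexed by k, columns by (i,j) = (0,0), (0,1), (0,2), (1,0), (1,1), (1,2)) is [[-10, 2, -5, -8, 5, -4], [-6, 2, -3, -2, 2, -1], [0, 4, 0, -6, 1, -3]].
There the 3×3 minor on rows k ∈ {0, 1, 2}, columns (i,j) ∈ {(0,0), (0,1), (1,0)} is det [[-10, 2, -8], [-6, 2, -2], [0, 4, -6]] = 160 ≠ 0, so this unfolding has rank ≥ 3; CP rank is at least every unfolding rank, so rank(T) ≥ 3. (This is only a lower bound: in general the CP rank may exceed every unfolding rank, so we still need to exhibit 3 rank-1 terms summing to T.)
Upper bound: T is a sum of 3 rank-1 terms, T = (1, -1) (x) (2, 0, 1) (x) (1, -1, 0) + (1, 1) (x) (2, -1, 1) (x) (-4, -2, -2) + (2, -1) (x) (2, 1, 1) (x) (-1, 0, 1) (written with every a and b primitive with positive leading entry and the scale carried by c; CP decompositions are not unique, and this one is verified by expanding entrywise), so rank(T) ≤ 3.
These bounds meet, so rank(T) = 3.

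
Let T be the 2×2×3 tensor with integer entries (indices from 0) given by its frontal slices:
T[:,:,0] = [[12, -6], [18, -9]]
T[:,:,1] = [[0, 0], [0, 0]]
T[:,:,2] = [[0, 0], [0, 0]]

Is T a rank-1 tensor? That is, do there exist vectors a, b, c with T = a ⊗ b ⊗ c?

Yes

If T = a ⊗ b ⊗ c then every fibre of T is a multiple of the corresponding factor, so read the factors off the fibres through the nonzero entry T[0,0,0] = 12.
The mode-1 fibre T[:,0,0] = [12, 18] gives a = (2, 3) (primitive direction); the mode-2 fibre T[0,:,0] = [12, -6] gives b = (2, -1); then c[k] = T[0,0,k] / (a[0]·b[0]) = [12, 0, 0] / 4 = (3, 0, 0).
Expanding (2, 3) ⊗ (2, -1) ⊗ (3, 0, 0) reproduces all 12 entries of T, so T = (2, 3) ⊗ (2, -1) ⊗ (3, 0, 0) and rank(T) ≤ 1.
Equivalently every frontal slice T[:,:,k] is c[k] times the rank-1 matrix (2, 3) ⊗ (2, -1). So T has rank 1 (it is nonzero).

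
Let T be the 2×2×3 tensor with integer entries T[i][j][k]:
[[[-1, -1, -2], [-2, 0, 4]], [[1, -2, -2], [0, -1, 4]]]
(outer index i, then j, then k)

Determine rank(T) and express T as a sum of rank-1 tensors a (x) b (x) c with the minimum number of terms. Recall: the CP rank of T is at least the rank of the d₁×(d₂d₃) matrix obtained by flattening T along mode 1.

rank(T) = 3

Lower bound: the mode-3 unfolding of T (rows indexed by k, columns by (i,j) = (0,0), (0,1), (1,0), (1,1)) is [[-1, -2, 1, 0], [-1, 0, -2, -1], [-2, 4, -2, 4]].
There the 3×3 minor on rows k ∈ {0, 1, 2}, columns (i,j) ∈ {(0,0), (0,1), (1,0)} is det [[-1, -2, 1], [-1, 0, -2], [-2, 4, -2]] = -16 ≠ 0, so this unfolding has rank ≥ 3; CP rank is at least every unfolding rank, so rank(T) ≥ 3. (Flattening ranks never certify an upper bound on CP rank; for that we must actually write T with 3 rank-1 terms.)
Upper bound: T is a sum of 3 rank-1 terms, T = [1, 1] (x) [1, -2] (x) [-1, 1, -2] + [1, 1] (x) [1, 0] (x) [4, -4, 0] + [2, 1] (x) [1, 1] (x) [-2, 1, 0] (written with every a and b primitive with positive leading entry and the scale carried by c; CP decompositions are not unique, and this one is verified by expanding entrywise), so rank(T) ≤ 3.
These bounds meet, so rank(T) = 3.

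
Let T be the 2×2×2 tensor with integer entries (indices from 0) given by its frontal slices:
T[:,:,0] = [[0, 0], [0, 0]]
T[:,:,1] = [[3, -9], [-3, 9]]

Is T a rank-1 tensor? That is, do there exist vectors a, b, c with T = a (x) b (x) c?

Yes

If T = a (x) b (x) c then every fibre of T is a multiple of the corresponding factor, so read the factors off the fibres through the nonzero entry T[0,0,1] = 3.
The mode-1 fibre T[:,0,1] = [3, -3] gives a = (1, -1) (primitive direction); the mode-2 fibre T[0,:,1] = [3, -9] gives b = (1, -3); then c[k] = T[0,0,k] / (a[0]·b[0]) = [0, 3] / 1 = (0, 3).
Expanding (1, -1) (x) (1, -3) (x) (0, 3) reproduces all 8 entries of T, so T = (1, -1) (x) (1, -3) (x) (0, 3) and rank(T) ≤ 1.
Equivalently every frontal slice T[:,:,k] is c[k] times the rank-1 matrix (1, -1) (x) (1, -3). So T has rank 1 (it is nonzero).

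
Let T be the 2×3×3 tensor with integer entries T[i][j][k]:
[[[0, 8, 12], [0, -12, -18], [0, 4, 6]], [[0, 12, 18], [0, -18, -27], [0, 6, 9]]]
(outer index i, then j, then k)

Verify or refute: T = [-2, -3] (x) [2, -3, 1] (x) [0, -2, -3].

Reconstruct entrywise from the claimed factors. For example, T[1,1,2] = -27 and Σₗ aₗ[1]bₗ[1]cₗ[2] = (-3)·(-3)·(-3) = -27; checking all 18 entries, every one matches. The claim holds.

Yes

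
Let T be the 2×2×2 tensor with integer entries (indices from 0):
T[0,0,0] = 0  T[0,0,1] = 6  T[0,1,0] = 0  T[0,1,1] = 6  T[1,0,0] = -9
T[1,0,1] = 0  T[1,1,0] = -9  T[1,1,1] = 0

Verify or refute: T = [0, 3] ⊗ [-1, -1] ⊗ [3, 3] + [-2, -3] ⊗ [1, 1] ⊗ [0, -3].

Reconstruct entrywise from the claimed factors. For example, T[1,0,0] = -9 and Σₗ aₗ[1]bₗ[0]cₗ[0] = (3)·(-1)·(3) + (-3)·(1)·(0) = -9; checking all 8 entries, every one matches. The claim holds.

Yes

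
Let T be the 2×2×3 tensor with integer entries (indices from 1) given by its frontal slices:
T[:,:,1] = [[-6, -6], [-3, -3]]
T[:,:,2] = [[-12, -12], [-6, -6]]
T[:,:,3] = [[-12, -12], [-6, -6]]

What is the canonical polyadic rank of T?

Lower bound: T ≠ 0 (e.g. T[1,1,1] = -6), so rank(T) ≥ 1.
Upper bound: if T = a ⊗ b ⊗ c then every fibre of T is a multiple of the corresponding factor, so read the factors off the fibres through the nonzero entry T[1,1,1] = -6.
The mode-1 fibre T[:,1,1] = [-6, -3] gives a = (2, 1) (primitive direction); the mode-2 fibre T[1,:,1] = [-6, -6] gives b = (1, 1); then c[k] = T[1,1,k] / (a[1]·b[1]) = [-6, -12, -12] / 2 = (-3, -6, -6).
Expanding (2, 1) ⊗ (1, 1) ⊗ (-3, -6, -6) reproduces all 12 entries of T, so T = (2, 1) ⊗ (1, 1) ⊗ (-3, -6, -6) and rank(T) ≤ 1.
These bounds meet, so rank(T) = 1.

1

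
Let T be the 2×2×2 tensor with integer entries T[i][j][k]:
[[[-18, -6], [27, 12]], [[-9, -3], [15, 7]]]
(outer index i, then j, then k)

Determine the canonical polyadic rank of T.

Lower bound: in the mode-3 unfolding of T (rows indexed by k, columns by (i,j)) the 2×2 minor on rows k ∈ {0, 1}, columns (i,j) ∈ {(0,0), (0,1)} is det [[-18, 27], [-6, 12]] = -54 ≠ 0, so that unfolding has rank ≥ 2 and hence rank(T) ≥ 2 (CP rank is at least every unfolding rank, though it can be larger).
Upper bound: with S_k = T[:,:,k], the two rank-1 terms a₁b₁ᵀ, a₂b₂ᵀ are the rank-1 members of the pencil x·S₀ + y·S₁.
det(x·S₀ + y·S₁) is −27·x² − 27·xy − 6·y² = (-3)·(3·x + 2·y)(3·x + y), vanishing at (x:y) = (2:-3) and (1:-3).
M₁ = 2·S₀ − 3·S₁ = [[-18, 18], [-9, 9]] = (-9)·(2, 1)(1, -1)ᵀ and M₂ = S₀ − 3·S₁ = [[0, -9], [0, -6]] = (-3)·(3, 2)(0, 1)ᵀ, so take a₁ = (2, 1), b₁ = (1, -1), a₂ = (3, 2), b₂ = (0, 1).
Each slice is an integer combination of E₁ = a₁b₁ᵀ and E₂ = a₂b₂ᵀ: S₀ = −9·E₁ + 3·E₂, S₁ = −3·E₁ + 2·E₂; reading off coefficients, c₁ = (-9, -3) and c₂ = (3, 2).
Hence T = (2, 1) ⊗ (1, -1) ⊗ (-9, -3) + (3, 2) ⊗ (0, 1) ⊗ (3, 2), so rank(T) ≤ 2.
These bounds meet, so rank(T) = 2.

2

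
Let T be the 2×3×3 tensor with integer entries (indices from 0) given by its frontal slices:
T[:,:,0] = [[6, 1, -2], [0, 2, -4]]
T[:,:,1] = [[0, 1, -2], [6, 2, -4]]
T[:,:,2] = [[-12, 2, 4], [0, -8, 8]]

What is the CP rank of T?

Lower bound: in the mode-3 unfolding of T (rows indexed by k, columns by (i,j)) the 3×3 minor on rows k ∈ {0, 1, 2}, columns (i,j) ∈ {(0,0), (0,1), (0,2)} is det [[6, 1, -2], [0, 1, -2], [-12, 2, 4]] = 48 ≠ 0, so that unfolding has rank ≥ 3 and hence rank(T) ≥ 3 (CP rank is at least every unfolding rank, though it can be larger).
Upper bound: T is a sum of 3 rank-1 terms, T = [1, -1] ⊗ [1, -1, 0] ⊗ [0, 0, -4] + [1, -1] ⊗ [1, 0, 0] ⊗ [4, -2, -4] + [1, 2] ⊗ [2, 1, -2] ⊗ [1, 1, -2] (one valid choice — decompositions are not unique — normalised so each a, b is primitive with positive first nonzero entry; check it by expanding all entries), so rank(T) ≤ 3.
These bounds meet, so rank(T) = 3.

3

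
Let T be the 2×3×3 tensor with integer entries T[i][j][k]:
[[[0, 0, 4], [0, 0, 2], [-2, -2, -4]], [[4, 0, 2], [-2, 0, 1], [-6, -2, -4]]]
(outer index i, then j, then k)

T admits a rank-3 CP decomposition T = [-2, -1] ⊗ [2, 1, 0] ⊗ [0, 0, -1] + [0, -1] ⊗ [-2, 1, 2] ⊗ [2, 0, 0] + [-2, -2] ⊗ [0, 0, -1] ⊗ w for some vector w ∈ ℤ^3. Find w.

w = [-1, -1, -2]

Subtract the known terms from T to get the rank-1 residual R = [-2, -2] ⊗ [0, 0, -1] ⊗ w, so R[i,j,k] = a[i]·b[j]·w[k]. Pick indices with nonzero a[0]·b[2] = (-2)·(-1) = 2. Only the fibre through (0,2,·) is needed: R[0,2,:] = T[0,2,:] − Σₗ aₗ[0]bₗ[2]cₗ = [-2, -2, -4] − (-2)·(0)·[0, 0, -1] − (0)·(2)·[2, 0, 0] = [-2, -2, -4]. Then w[k] = R[0,2,k] / 2 for each k, giving w = [-2, -2, -4] / 2 = [-1, -1, -2].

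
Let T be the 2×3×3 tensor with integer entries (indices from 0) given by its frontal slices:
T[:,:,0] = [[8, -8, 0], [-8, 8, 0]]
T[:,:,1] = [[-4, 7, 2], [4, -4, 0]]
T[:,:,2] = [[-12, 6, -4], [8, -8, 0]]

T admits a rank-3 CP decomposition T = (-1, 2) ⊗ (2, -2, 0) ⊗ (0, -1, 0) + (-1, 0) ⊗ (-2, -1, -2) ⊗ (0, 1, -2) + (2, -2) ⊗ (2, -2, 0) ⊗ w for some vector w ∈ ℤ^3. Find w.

Subtract the known terms from T to get the rank-1 residual R = (2, -2) ⊗ (2, -2, 0) ⊗ w, so R[i,j,k] = a[i]·b[j]·w[k]. Pick indices with nonzero a[0]·b[0] = (2)·(2) = 4. Only the fibre through (0,0,·) is needed: R[0,0,:] = T[0,0,:] − Σₗ aₗ[0]bₗ[0]cₗ = [8, -4, -12] − (-1)·(2)·(0, -1, 0) − (-1)·(-2)·(0, 1, -2) = [8, -8, -8]. Then w[k] = R[0,0,k] / 4 for each k, giving w = [8, -8, -8] / 4 = (2, -2, -2).

w = (2, -2, -2)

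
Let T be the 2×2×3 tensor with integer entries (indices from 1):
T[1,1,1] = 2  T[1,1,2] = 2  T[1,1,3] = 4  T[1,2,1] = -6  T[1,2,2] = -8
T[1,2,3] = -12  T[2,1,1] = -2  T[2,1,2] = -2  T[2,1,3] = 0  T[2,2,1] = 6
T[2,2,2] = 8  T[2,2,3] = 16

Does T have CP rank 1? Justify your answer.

No

The mode-3 unfolding of T (rows indexed by k, columns by (i,j) = (1,1), (1,2), (2,1), (2,2)) is [[2, -6, -2, 6], [2, -8, -2, 8], [4, -12, 0, 16]].
There the 3×3 minor on rows k ∈ {1, 2, 3}, columns (i,j) ∈ {(1,1), (1,2), (2,1)} is det [[2, -6, -2], [2, -8, -2], [4, -12, 0]] = -16 ≠ 0, so this unfolding has rank ≥ 3; CP rank is at least every unfolding rank, so rank(T) ≥ 3.
In particular rank(T) ≥ 3 > 1, so T is not rank-1.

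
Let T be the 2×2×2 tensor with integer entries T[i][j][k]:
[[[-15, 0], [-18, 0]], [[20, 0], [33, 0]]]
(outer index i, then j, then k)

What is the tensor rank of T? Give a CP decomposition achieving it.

rank(T) = 2

Lower bound: the mode-1 unfolding of T (rows indexed by i, columns by (j,k) = (0,0), (0,1), (1,0), (1,1)) is [[-15, 0, -18, 0], [20, 0, 33, 0]].
There the 2×2 minor on rows i ∈ {0, 1}, columns (j,k) ∈ {(0,0), (1,0)} is det [[-15, -18], [20, 33]] = -135 ≠ 0, so this unfolding has rank ≥ 2; CP rank is at least every unfolding rank, so rank(T) ≥ 2. (Unfolding ranks only ever bound the CP rank from below — rank(T) can be strictly larger than all of them — so the matching upper bound has to come from an explicit 2-term decomposition.)
Upper bound — finding two terms. Every mode-3 slice of T is a multiple of one matrix: T[:,:,k] = c[k]·M with c = [1, 0] and M = [[-15, -18], [20, 33]] (rows indexed by i, columns by j). So it suffices to write M as a sum of two rank-1 matrices.
Splitting M by its rows (i = 0, 1), M = [1, 0][-15, -18]ᵀ + [0, 1][20, 33]ᵀ.
Hence T = [1, 0] ⊗ [-15, -18] ⊗ [1, 0] + [0, 1] ⊗ [20, 33] ⊗ [1, 0], so rank(T) ≤ 2.
These bounds meet, so rank(T) = 2.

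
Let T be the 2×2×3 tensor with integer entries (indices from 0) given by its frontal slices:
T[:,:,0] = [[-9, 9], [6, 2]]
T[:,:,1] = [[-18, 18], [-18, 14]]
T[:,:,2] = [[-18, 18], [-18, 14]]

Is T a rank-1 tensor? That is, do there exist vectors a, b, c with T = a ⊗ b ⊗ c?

No

The mode-1 unfolding of T (rows indexed by i, columns by (j,k) = (0,0), (0,1), (0,2), (1,0), (1,1), (1,2)) is [[-9, -18, -18, 9, 18, 18], [6, -18, -18, 2, 14, 14]].
There the 2×2 minor on rows i ∈ {0, 1}, columns (j,k) ∈ {(0,0), (0,1)} is det [[-9, -18], [6, -18]] = 270 ≠ 0, so this unfolding has rank ≥ 2; CP rank is at least every unfolding rank, so rank(T) ≥ 2.
In particular rank(T) ≥ 2 > 1, so T is not rank-1.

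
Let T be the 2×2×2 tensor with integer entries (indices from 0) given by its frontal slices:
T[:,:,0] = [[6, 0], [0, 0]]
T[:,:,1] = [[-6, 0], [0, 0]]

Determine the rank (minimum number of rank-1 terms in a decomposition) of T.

Lower bound: T ≠ 0 (e.g. T[0,0,0] = 6), so rank(T) ≥ 1.
Upper bound: if T = a (x) b (x) c then every fibre of T is a multiple of the corresponding factor, so read the factors off the fibres through the nonzero entry T[0,0,0] = 6.
The mode-1 fibre T[:,0,0] = [6, 0] gives a = [1, 0] (primitive direction); the mode-2 fibre T[0,:,0] = [6, 0] gives b = [1, 0]; then c[k] = T[0,0,k] / (a[0]·b[0]) = [6, -6] / 1 = [6, -6].
Expanding [1, 0] (x) [1, 0] (x) [6, -6] reproduces all 8 entries of T, so T = [1, 0] (x) [1, 0] (x) [6, -6] and rank(T) ≤ 1.
These bounds meet, so rank(T) = 1.

1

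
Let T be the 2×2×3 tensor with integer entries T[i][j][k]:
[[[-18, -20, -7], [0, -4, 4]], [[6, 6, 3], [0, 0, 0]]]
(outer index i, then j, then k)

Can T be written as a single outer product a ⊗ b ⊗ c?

The mode-3 unfolding of T (rows indexed by k, columns by (i,j) = (0,0), (0,1), (1,0), (1,1)) is [[-18, 0, 6, 0], [-20, -4, 6, 0], [-7, 4, 3, 0]].
There the 2×2 minor on rows k ∈ {0, 1}, columns (i,j) ∈ {(0,0), (0,1)} is det [[-18, 0], [-20, -4]] = 72 ≠ 0, so this unfolding has rank ≥ 2; CP rank is at least every unfolding rank, so rank(T) ≥ 2.
In particular rank(T) ≥ 2 > 1, so T is not rank-1.

No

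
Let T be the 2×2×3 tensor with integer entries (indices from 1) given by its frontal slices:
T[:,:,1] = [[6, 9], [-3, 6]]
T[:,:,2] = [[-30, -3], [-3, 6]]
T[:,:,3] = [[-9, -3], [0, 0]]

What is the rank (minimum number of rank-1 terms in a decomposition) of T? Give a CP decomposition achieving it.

rank(T) = 2

Lower bound: the mode-1 unfolding of T (rows indexed by i, columns by (j,k) = (1,1), (1,2), (1,3), (2,1), (2,2), (2,3)) is [[6, -30, -9, 9, -3, -3], [-3, -3, 0, 6, 6, 0]].
There the 2×2 minor on rows i ∈ {1, 2}, columns (j,k) ∈ {(1,1), (1,2)} is det [[6, -30], [-3, -3]] = -108 ≠ 0, so this unfolding has rank ≥ 2; CP rank is at least every unfolding rank, so rank(T) ≥ 2. (Flattening ranks never certify an upper bound on CP rank; for that we must actually write T with 2 rank-1 terms.)
Upper bound — finding two terms. Write S_k = T[:,:,k] for the frontal slices: S₁ = [[6, 9], [-3, 6]], S₂ = [[-30, -3], [-3, 6]], S₃ = [[-9, -3], [0, 0]].
If T = a₁ (x) b₁ (x) c₁ + a₂ (x) b₂ (x) c₂ then each S_k = c₁[k]·a₁b₁ᵀ + c₂[k]·a₂b₂ᵀ. S₁ and S₂ are linearly independent, so a₁b₁ᵀ and a₂b₂ᵀ must span the same plane of matrices: they are the rank-1 matrices of the form x·S₁ + y·S₂.
det(x·S₁ + y·S₂) is 63·x² − 126·xy − 189·y² = 63·(x − 3·y)(x + y), vanishing at (x:y) = (3:1) and (1:-1).
M₁ = 3·S₁ + S₂ = [[-12, 24], [-12, 24]] = (-12)·(1, 1)(1, -2)ᵀ and M₂ = S₁ − S₂ = [[36, 12], [0, 0]] = 12·(1, 0)(3, 1)ᵀ, so take a₁ = (1, 1), b₁ = (1, -2), a₂ = (1, 0), b₂ = (3, 1).
Each slice is an integer combination of E₁ = a₁b₁ᵀ and E₂ = a₂b₂ᵀ: S₁ = −3·E₁ + 3·E₂, S₂ = −3·E₁ − 9·E₂, S₃ = −3·E₂; reading off coefficients, c₁ = (-3, -3, 0) and c₂ = (3, -9, -3).
Hence T = (1, 1) (x) (1, -2) (x) (-3, -3, 0) + (1, 0) (x) (3, 1) (x) (3, -9, -3), so rank(T) ≤ 2.
These bounds meet, so rank(T) = 2.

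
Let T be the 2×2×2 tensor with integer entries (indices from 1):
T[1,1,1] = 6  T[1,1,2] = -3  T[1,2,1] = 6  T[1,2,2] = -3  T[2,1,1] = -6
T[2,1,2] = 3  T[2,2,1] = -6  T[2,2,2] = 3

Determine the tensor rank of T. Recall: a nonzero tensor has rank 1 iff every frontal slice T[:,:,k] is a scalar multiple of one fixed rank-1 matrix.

1

Lower bound: T ≠ 0 (e.g. T[1,1,1] = 6), so rank(T) ≥ 1.
Upper bound: the mode-1 fibre T[:,1,1] = [6, -6] gives a = (1, -1) (primitive direction); the mode-2 fibre T[1,:,1] = [6, 6] gives b = (1, 1); then c[k] = T[1,1,k] / (a[1]·b[1]) = [6, -3] / 1 = (6, -3).
Expanding (1, -1) ⊗ (1, 1) ⊗ (6, -3) reproduces all 8 entries of T, so T = (1, -1) ⊗ (1, 1) ⊗ (6, -3) and rank(T) ≤ 1.
These bounds meet, so rank(T) = 1.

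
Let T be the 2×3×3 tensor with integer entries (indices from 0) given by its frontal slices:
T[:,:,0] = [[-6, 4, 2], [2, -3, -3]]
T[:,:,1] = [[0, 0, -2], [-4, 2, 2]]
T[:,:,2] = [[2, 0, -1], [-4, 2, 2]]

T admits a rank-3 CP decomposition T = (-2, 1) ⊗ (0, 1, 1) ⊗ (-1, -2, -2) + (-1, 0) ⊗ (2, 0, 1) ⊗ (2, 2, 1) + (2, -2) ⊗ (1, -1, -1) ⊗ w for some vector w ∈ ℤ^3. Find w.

w = (-1, 2, 2)

Subtract the known terms from T to get the rank-1 residual R = (2, -2) ⊗ (1, -1, -1) ⊗ w, so R[i,j,k] = a[i]·b[j]·w[k]. Pick indices with nonzero a[0]·b[0] = (2)·(1) = 2. Only the fibre through (0,0,·) is needed: R[0,0,:] = T[0,0,:] − Σₗ aₗ[0]bₗ[0]cₗ = [-6, 0, 2] − (-2)·(0)·(-1, -2, -2) − (-1)·(2)·(2, 2, 1) = [-2, 4, 4]. Then w[k] = R[0,0,k] / 2 for each k, giving w = [-2, 4, 4] / 2 = (-1, 2, 2).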